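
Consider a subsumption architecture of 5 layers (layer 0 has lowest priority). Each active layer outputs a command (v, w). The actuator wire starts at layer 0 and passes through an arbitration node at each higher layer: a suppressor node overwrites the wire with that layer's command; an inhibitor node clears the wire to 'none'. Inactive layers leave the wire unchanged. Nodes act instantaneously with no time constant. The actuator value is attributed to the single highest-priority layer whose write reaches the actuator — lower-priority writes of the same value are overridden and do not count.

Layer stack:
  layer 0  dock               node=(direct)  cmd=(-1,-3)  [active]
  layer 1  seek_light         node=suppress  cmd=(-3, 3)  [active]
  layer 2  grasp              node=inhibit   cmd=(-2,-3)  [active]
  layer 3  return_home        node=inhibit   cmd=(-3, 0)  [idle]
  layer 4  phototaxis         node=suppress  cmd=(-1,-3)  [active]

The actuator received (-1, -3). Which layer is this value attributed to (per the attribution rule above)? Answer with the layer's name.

layer 0 (dock) active — direct: (-1, -3)
layer 1 (seek_light) active — suppresses: (-3, 3)
layer 2 (grasp) active — inhibits: none
layer 3 (return_home) idle — unchanged: none
layer 4 (phototaxis) active — suppresses: (-1, -3)
→ actuator (-1, -3)
last writer: layer 4 = phototaxis

phototaxis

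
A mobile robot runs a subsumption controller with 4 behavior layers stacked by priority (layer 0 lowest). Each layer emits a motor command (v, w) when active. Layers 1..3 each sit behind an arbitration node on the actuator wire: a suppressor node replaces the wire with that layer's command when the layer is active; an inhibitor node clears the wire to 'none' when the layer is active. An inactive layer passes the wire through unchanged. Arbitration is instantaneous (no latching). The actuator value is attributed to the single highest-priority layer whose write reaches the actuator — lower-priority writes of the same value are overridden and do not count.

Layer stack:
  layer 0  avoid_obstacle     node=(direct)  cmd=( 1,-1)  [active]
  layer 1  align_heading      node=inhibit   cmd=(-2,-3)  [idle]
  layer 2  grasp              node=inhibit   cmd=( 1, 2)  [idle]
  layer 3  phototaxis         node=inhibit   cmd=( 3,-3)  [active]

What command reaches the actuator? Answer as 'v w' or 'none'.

none

[0] avoid_obstacle on; wire := (1, -1)
[1] align_heading off; pass (1, -1)
[2] grasp off; pass (1, -1)
[3] phototaxis on (inhibit); wire := none
output none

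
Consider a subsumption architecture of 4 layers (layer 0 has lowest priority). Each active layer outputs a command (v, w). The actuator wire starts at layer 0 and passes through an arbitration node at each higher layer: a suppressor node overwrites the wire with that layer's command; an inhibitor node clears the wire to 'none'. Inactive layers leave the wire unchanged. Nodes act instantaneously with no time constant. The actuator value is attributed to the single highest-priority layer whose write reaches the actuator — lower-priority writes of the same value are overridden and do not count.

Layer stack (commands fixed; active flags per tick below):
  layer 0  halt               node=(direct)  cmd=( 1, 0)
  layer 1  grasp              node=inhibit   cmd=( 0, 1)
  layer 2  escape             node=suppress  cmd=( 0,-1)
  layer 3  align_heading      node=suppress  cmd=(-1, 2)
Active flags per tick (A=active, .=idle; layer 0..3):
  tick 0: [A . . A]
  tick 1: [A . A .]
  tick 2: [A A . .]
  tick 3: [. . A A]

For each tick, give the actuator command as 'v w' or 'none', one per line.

tick 0:
  layer 0 (halt) active — direct: (1, 0)
  layer 1 (grasp) idle — unchanged: (1, 0)
  layer 2 (escape) idle — unchanged: (1, 0)
  layer 3 (align_heading) active — suppresses: (-1, 2)
  → actuator (-1, 2)
tick 1:
  layer 0 (halt) active — direct: (1, 0)
  layer 1 (grasp) idle — unchanged: (1, 0)
  layer 2 (escape) active — suppresses: (0, -1)
  layer 3 (align_heading) idle — unchanged: (0, -1)
  → actuator (0, -1)
tick 2:
  layer 0 (halt) active — direct: (1, 0)
  layer 1 (grasp) active — inhibits: none
  layer 2 (escape) idle — unchanged: none
  layer 3 (align_heading) idle — unchanged: none
  → actuator none
tick 3:
  layer 0 (halt) idle — none
  layer 1 (grasp) idle — unchanged: none
  layer 2 (escape) active — suppresses: (0, -1)
  layer 3 (align_heading) active — suppresses: (-1, 2)
  → actuator (-1, 2)

-1 2
0 -1
none
-1 2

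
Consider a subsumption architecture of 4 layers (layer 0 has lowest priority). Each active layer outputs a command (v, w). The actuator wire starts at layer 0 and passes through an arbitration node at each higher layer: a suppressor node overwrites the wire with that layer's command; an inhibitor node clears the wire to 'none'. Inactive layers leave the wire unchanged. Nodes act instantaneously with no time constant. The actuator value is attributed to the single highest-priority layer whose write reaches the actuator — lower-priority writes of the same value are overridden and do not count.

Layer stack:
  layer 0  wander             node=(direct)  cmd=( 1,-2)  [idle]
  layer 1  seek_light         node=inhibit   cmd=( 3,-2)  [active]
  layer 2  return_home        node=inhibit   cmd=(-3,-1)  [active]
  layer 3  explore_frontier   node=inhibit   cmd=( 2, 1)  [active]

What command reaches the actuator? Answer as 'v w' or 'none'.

[0] wander off; wire := none
[1] seek_light on (inhibit); wire := none
[2] return_home on (inhibit); wire := none
[3] explore_frontier on (inhibit); wire := none
output none

none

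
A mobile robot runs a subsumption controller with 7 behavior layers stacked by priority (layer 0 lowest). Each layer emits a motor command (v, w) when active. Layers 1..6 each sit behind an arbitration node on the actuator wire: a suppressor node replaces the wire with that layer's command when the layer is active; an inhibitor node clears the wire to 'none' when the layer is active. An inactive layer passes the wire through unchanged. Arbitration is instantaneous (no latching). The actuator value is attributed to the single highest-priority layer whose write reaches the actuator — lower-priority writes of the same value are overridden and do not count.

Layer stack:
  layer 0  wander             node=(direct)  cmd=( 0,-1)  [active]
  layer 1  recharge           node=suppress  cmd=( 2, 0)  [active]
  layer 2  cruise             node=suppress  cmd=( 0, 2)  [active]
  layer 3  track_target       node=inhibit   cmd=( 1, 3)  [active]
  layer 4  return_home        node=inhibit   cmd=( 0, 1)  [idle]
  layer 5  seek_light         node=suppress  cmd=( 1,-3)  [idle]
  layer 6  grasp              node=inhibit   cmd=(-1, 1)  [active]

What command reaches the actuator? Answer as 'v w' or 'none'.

none

L0 wander: active, feeds wire = (0, -1)
L1 recharge: active, suppressor → wire = (2, 0)
L2 cruise: active, suppressor → wire = (0, 2)
L3 track_target: active, inhibitor → wire = none
L4 return_home: idle → wire stays none
L5 seek_light: idle → wire stays none
L6 grasp: active, inhibitor → wire = none
actuator = none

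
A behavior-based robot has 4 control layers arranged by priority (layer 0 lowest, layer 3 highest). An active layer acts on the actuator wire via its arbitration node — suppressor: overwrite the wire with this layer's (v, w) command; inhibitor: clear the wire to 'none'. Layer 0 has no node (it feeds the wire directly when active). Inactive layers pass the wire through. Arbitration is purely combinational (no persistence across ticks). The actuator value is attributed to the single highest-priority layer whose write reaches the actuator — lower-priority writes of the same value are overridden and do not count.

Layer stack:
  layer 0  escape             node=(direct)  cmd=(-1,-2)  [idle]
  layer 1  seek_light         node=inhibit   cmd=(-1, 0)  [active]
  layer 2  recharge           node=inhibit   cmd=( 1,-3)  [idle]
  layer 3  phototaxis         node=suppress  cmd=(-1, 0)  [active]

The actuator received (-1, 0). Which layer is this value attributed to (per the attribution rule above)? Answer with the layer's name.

phototaxis

layer 0 (escape) idle — none
layer 1 (seek_light) active — inhibits: none
layer 2 (recharge) idle — unchanged: none
layer 3 (phototaxis) active — suppresses: (-1, 0)
→ actuator (-1, 0)
last writer: layer 3 = phototaxis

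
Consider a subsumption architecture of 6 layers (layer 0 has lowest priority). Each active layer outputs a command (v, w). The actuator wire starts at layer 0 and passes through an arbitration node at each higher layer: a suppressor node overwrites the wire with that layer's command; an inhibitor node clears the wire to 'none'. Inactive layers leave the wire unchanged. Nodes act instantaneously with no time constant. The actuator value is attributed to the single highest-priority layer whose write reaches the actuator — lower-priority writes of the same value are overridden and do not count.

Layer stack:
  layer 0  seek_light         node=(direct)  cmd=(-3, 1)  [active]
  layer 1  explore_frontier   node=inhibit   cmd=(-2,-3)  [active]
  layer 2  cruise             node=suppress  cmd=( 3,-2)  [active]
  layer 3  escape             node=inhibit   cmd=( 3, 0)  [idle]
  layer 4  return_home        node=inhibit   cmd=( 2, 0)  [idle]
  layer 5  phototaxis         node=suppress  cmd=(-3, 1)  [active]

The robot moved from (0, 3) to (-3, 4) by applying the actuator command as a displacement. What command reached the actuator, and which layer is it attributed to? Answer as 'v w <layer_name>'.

displacement = (-3, 4) − (0, 3) = (-3, 1)
[0] seek_light on; wire := (-3, 1)
[1] explore_frontier on (inhibit); wire := none
[2] cruise on (suppress); wire := (3, -2)
[3] escape off; pass (3, -2)
[4] return_home off; pass (3, -2)
[5] phototaxis on (suppress); wire := (-3, 1)
output (-3, 1) — from layer 5 (phototaxis)

-3 1 phototaxis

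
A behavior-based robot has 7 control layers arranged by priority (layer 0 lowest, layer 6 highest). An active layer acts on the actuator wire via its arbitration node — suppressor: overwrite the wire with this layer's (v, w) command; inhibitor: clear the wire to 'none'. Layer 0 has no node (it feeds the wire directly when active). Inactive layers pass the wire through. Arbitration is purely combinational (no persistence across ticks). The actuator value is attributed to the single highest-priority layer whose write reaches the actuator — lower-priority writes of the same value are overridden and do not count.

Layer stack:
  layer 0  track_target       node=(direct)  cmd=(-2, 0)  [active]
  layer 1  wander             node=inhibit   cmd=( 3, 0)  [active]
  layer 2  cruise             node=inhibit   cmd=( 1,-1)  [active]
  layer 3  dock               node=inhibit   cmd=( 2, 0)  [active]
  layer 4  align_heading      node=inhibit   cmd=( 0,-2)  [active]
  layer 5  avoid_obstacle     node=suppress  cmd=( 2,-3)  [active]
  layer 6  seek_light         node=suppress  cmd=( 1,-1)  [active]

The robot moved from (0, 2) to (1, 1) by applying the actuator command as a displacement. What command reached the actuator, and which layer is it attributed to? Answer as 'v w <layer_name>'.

displacement = (1, 1) − (0, 2) = (1, -1)
layer 0 (track_target) active — direct: (-2, 0)
layer 1 (wander) active — inhibits: none
layer 2 (cruise) active — inhibits: none
layer 3 (dock) active — inhibits: none
layer 4 (align_heading) active — inhibits: none
layer 5 (avoid_obstacle) active — suppresses: (2, -3)
layer 6 (seek_light) active — suppresses: (1, -1)
→ actuator (1, -1) — from layer 6 (seek_light)

1 -1 seek_light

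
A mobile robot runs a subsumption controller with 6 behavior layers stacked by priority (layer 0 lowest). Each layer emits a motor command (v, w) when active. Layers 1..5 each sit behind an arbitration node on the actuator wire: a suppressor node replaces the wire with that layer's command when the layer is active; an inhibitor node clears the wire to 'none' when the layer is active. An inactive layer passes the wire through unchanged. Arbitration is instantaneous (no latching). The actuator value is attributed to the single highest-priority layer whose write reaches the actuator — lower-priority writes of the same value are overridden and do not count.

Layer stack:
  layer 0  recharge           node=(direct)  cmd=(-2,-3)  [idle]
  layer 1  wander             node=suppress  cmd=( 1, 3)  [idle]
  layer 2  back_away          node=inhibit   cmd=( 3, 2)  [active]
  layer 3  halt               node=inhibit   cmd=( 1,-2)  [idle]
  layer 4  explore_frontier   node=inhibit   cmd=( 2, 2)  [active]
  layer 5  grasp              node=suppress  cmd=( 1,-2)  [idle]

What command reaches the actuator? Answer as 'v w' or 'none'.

[0] recharge off; wire := none
[1] wander off; pass none
[2] back_away on (inhibit); wire := none
[3] halt off; pass none
[4] explore_frontier on (inhibit); wire := none
[5] grasp off; pass none
output none

none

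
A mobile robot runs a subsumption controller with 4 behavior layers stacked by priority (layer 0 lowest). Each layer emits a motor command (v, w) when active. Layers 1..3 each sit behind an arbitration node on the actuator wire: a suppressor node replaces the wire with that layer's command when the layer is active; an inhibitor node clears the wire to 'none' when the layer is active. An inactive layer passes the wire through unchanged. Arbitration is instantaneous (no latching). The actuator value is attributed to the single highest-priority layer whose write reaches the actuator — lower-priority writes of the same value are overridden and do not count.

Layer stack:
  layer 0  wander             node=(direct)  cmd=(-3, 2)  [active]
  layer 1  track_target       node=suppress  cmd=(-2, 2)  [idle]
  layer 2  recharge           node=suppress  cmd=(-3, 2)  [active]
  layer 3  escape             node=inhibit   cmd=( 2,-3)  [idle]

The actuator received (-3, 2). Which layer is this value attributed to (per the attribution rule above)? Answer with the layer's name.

[0] wander on; wire := (-3, 2)
[1] track_target off; pass (-3, 2)
[2] recharge on (suppress); wire := (-3, 2)
[3] escape off; pass (-3, 2)
output (-3, 2)
last writer: layer 2 = recharge

recharge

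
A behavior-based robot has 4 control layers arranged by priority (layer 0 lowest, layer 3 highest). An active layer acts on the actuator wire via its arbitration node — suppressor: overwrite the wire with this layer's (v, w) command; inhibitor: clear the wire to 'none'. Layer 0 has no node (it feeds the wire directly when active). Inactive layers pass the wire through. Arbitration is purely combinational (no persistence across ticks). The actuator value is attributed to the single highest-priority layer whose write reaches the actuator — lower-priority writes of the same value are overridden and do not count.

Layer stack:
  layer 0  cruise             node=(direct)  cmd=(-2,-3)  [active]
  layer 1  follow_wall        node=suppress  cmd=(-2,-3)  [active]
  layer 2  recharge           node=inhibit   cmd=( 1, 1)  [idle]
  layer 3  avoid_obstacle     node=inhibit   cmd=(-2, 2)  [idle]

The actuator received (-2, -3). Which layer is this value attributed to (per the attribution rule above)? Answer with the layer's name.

follow_wall

layer 0 (cruise) active — direct: (-2, -3)
layer 1 (follow_wall) active — suppresses: (-2, -3)
layer 2 (recharge) idle — unchanged: (-2, -3)
layer 3 (avoid_obstacle) idle — unchanged: (-2, -3)
→ actuator (-2, -3)
last writer: layer 1 = follow_wall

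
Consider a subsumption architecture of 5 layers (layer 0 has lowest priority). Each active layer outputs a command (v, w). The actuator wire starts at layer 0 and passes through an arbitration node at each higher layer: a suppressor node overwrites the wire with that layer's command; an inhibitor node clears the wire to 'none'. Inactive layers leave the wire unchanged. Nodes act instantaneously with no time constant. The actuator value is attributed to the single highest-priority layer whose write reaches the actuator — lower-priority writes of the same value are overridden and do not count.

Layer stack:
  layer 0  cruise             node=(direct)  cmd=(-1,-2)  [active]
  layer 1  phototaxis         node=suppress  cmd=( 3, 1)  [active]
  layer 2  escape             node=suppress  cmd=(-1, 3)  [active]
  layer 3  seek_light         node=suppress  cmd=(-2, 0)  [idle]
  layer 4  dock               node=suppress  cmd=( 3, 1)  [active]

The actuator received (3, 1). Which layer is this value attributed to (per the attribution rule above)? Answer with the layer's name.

layer 0 (cruise) active — direct: (-1, -2)
layer 1 (phototaxis) active — suppresses: (3, 1)
layer 2 (escape) active — suppresses: (-1, 3)
layer 3 (seek_light) idle — unchanged: (-1, 3)
layer 4 (dock) active — suppresses: (3, 1)
→ actuator (3, 1)
last writer: layer 4 = dock

dock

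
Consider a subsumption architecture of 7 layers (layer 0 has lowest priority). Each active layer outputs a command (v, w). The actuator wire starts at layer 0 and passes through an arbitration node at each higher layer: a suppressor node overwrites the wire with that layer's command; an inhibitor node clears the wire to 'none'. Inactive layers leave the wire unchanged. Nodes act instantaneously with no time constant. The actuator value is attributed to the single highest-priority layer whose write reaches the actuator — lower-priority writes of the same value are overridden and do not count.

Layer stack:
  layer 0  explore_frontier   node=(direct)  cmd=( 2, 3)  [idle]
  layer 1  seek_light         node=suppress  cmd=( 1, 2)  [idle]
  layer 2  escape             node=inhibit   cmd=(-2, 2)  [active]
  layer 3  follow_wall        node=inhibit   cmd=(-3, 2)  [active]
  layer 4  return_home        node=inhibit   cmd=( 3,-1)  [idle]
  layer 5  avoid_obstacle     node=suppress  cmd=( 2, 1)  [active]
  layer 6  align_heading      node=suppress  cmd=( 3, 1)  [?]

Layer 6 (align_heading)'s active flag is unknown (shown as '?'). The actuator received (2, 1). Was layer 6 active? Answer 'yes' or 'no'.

If layer 6 is active=yes:
  actuator would be (3, 1)
If layer 6 is active=no:
  actuator would be (2, 1)
Observed (2, 1), so layer 6 was idle.

no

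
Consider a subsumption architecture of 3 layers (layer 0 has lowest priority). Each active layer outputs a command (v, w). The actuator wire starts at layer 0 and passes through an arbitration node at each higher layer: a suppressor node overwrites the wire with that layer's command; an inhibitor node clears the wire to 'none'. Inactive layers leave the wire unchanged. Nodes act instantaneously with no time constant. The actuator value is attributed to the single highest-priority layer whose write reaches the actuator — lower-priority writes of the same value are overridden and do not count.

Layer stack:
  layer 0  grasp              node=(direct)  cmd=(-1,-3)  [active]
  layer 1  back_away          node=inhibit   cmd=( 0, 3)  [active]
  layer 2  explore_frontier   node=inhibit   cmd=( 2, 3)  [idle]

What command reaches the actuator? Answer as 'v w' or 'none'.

none

L0 grasp: active, feeds wire = (-1, -3)
L1 back_away: active, inhibitor → wire = none
L2 explore_frontier: idle → wire stays none
actuator = none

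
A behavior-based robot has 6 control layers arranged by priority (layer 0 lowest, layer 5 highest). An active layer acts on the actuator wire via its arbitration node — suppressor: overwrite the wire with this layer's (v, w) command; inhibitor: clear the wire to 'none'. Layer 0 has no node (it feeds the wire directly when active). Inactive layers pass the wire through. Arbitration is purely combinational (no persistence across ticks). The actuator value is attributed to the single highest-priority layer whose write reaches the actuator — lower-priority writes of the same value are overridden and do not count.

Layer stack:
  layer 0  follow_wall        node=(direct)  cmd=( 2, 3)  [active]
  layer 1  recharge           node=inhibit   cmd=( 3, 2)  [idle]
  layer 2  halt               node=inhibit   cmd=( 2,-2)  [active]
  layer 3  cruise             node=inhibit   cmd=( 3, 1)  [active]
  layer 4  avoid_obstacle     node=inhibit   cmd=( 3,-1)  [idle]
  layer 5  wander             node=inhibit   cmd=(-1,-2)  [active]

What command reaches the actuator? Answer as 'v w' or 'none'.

none

L0 follow_wall: active, feeds wire = (2, 3)
L1 recharge: idle → wire stays (2, 3)
L2 halt: active, inhibitor → wire = none
L3 cruise: active, inhibitor → wire = none
L4 avoid_obstacle: idle → wire stays none
L5 wander: active, inhibitor → wire = none
actuator = none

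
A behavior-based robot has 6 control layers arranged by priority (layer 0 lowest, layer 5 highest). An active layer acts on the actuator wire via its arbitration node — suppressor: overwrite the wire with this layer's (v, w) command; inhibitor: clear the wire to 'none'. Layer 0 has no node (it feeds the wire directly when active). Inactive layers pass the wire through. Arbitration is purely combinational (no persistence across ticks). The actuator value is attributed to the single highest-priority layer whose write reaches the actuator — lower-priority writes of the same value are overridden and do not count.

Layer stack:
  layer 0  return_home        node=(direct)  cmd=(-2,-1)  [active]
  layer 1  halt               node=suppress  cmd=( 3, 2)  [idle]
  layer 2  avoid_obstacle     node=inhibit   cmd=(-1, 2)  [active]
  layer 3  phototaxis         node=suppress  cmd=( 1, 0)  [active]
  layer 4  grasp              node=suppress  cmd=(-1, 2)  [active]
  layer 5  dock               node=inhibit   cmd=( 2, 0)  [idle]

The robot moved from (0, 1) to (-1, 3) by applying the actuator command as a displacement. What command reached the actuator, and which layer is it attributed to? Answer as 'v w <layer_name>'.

displacement = (-1, 3) − (0, 1) = (-1, 2)
layer 0 (return_home) active — direct: (-2, -1)
layer 1 (halt) idle — unchanged: (-2, -1)
layer 2 (avoid_obstacle) active — inhibits: none
layer 3 (phototaxis) active — suppresses: (1, 0)
layer 4 (grasp) active — suppresses: (-1, 2)
layer 5 (dock) idle — unchanged: (-1, 2)
→ actuator (-1, 2) — from layer 4 (grasp)

-1 2 grasp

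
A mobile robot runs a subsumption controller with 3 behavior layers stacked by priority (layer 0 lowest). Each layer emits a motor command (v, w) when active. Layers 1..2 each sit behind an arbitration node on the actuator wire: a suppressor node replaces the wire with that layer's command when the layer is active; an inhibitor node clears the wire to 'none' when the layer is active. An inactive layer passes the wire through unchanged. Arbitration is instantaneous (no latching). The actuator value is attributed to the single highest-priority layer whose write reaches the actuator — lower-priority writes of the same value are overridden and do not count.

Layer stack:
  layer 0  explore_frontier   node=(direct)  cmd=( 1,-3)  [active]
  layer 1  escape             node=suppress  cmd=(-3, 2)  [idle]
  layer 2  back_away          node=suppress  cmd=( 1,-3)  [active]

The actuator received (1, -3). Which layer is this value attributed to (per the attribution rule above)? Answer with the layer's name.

[0] explore_frontier on; wire := (1, -3)
[1] escape off; pass (1, -3)
[2] back_away on (suppress); wire := (1, -3)
output (1, -3)
last writer: layer 2 = back_away

back_away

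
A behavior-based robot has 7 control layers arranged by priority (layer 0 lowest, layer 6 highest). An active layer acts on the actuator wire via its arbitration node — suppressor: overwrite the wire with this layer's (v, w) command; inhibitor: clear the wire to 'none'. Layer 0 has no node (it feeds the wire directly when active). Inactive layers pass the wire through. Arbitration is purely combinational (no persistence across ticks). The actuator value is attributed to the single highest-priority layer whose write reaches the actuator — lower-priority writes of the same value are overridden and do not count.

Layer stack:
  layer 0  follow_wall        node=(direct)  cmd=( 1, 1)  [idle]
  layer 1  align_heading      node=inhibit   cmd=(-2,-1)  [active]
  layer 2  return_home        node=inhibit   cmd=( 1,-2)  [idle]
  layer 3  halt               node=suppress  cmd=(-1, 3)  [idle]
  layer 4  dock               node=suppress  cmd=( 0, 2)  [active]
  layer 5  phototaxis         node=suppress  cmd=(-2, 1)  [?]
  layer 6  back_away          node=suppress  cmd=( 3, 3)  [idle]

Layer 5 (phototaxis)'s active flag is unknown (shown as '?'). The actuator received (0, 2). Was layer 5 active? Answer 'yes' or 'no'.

no

If layer 5 is active=yes:
  actuator would be (-2, 1)
If layer 5 is active=no:
  actuator would be (0, 2)
Observed (0, 2), so layer 5 was idle.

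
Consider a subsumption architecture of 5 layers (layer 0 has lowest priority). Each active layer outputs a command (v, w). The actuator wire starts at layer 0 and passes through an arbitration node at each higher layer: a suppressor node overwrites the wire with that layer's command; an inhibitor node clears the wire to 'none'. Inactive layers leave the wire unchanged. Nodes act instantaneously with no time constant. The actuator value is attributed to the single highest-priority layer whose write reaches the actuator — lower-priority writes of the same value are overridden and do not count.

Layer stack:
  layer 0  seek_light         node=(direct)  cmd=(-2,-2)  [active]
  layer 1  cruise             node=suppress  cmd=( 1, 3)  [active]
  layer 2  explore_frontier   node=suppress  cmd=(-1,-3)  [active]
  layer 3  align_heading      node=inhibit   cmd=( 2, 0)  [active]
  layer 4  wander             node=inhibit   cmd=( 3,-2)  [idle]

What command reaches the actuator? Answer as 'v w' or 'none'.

none

[0] seek_light on; wire := (-2, -2)
[1] cruise on (suppress); wire := (1, 3)
[2] explore_frontier on (suppress); wire := (-1, -3)
[3] align_heading on (inhibit); wire := none
[4] wander off; pass none
output none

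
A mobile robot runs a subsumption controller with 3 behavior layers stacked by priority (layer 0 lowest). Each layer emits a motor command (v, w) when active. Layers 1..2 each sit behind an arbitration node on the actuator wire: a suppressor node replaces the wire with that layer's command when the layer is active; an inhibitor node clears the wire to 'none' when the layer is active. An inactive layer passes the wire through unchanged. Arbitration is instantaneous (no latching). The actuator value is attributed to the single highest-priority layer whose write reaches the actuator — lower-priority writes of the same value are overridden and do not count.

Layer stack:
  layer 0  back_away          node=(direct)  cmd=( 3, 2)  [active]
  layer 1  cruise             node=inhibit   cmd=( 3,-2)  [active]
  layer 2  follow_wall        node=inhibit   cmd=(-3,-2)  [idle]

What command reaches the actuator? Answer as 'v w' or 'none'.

L0 back_away: active, feeds wire = (3, 2)
L1 cruise: active, inhibitor → wire = none
L2 follow_wall: idle → wire stays none
actuator = none

none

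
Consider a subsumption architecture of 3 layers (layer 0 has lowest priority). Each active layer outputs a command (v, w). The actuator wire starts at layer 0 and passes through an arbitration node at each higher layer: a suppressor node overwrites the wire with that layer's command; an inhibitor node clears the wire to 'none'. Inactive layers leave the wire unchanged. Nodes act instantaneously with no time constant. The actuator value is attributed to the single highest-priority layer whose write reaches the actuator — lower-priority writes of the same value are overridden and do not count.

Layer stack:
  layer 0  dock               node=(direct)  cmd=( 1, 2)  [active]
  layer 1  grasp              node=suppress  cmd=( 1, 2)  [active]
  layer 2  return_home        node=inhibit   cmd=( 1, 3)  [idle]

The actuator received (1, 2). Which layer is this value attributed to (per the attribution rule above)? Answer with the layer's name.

L0 dock: active, feeds wire = (1, 2)
L1 grasp: active, suppressor → wire = (1, 2)
L2 return_home: idle → wire stays (1, 2)
actuator = (1, 2)
last writer: layer 1 = grasp

grasp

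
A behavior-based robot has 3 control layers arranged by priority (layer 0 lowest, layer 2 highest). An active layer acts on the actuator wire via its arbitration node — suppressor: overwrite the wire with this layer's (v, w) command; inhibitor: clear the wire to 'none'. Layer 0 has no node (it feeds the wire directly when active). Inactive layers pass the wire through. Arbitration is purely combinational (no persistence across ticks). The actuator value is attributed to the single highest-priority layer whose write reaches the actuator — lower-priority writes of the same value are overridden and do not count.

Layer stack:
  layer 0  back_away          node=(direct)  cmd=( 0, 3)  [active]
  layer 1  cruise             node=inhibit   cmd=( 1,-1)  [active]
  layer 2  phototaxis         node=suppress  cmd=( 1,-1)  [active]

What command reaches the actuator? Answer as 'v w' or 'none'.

1 -1

L0 back_away: active, feeds wire = (0, 3)
L1 cruise: active, inhibitor → wire = none
L2 phototaxis: active, suppressor → wire = (1, -1)
actuator = (1, -1)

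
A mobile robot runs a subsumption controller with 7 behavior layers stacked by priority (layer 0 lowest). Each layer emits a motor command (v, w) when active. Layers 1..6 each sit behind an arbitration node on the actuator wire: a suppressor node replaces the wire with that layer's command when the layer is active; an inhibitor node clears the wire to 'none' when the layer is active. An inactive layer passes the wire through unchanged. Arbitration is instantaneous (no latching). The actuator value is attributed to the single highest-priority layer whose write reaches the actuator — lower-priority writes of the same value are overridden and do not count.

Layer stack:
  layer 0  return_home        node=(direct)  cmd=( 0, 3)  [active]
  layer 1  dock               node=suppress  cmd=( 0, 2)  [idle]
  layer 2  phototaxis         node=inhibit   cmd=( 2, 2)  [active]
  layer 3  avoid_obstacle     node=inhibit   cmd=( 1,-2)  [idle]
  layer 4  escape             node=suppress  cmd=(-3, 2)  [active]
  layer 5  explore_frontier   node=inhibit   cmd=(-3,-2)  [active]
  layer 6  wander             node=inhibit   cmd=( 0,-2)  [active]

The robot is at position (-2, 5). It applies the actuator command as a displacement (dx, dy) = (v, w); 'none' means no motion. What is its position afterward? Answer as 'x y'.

L0 return_home: active, feeds wire = (0, 3)
L1 dock: idle → wire stays (0, 3)
L2 phototaxis: active, inhibitor → wire = none
L3 avoid_obstacle: idle → wire stays none
L4 escape: active, suppressor → wire = (-3, 2)
L5 explore_frontier: active, inhibitor → wire = none
L6 wander: active, inhibitor → wire = none
actuator = none
position: (-2, 5) + none = (-2, 5)

-2 5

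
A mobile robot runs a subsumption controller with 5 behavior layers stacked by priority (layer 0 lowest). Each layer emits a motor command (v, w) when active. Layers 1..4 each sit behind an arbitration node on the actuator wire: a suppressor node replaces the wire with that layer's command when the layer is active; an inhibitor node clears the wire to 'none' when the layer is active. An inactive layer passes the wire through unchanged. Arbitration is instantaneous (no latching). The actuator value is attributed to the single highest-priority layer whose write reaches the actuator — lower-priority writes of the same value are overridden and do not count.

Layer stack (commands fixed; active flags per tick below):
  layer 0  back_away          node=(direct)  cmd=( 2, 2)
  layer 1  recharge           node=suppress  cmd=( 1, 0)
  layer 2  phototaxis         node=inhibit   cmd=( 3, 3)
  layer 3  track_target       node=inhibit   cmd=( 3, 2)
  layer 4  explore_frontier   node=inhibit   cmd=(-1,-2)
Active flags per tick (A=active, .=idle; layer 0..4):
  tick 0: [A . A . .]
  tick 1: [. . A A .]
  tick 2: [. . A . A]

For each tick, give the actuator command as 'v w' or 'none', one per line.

none
none
none

tick 0:
  [0] back_away on; wire := (2, 2)
  [1] recharge off; pass (2, 2)
  [2] phototaxis on (inhibit); wire := none
  [3] track_target off; pass none
  [4] explore_frontier off; pass none
  output none
tick 1:
  [0] back_away off; wire := none
  [1] recharge off; pass none
  [2] phototaxis on (inhibit); wire := none
  [3] track_target on (inhibit); wire := none
  [4] explore_frontier off; pass none
  output none
tick 2:
  [0] back_away off; wire := none
  [1] recharge off; pass none
  [2] phototaxis on (inhibit); wire := none
  [3] track_target off; pass none
  [4] explore_frontier on (inhibit); wire := none
  output none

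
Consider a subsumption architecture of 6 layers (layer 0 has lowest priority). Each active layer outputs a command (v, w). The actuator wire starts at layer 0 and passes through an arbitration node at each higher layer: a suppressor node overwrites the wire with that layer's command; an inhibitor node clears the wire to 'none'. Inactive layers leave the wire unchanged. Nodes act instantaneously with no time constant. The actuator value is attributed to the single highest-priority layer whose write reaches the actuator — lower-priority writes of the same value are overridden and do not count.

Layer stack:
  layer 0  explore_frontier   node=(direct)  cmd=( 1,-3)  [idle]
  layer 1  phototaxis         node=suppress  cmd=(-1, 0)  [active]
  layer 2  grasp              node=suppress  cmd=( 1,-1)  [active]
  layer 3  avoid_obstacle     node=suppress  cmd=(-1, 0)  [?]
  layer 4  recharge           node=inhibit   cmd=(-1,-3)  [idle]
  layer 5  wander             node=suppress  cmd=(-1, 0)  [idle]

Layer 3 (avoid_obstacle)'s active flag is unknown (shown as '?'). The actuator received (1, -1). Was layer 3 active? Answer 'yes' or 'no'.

no

If layer 3 is active=yes:
  actuator would be (-1, 0)
If layer 3 is active=no:
  actuator would be (1, -1)
Observed (1, -1), so layer 3 was idle.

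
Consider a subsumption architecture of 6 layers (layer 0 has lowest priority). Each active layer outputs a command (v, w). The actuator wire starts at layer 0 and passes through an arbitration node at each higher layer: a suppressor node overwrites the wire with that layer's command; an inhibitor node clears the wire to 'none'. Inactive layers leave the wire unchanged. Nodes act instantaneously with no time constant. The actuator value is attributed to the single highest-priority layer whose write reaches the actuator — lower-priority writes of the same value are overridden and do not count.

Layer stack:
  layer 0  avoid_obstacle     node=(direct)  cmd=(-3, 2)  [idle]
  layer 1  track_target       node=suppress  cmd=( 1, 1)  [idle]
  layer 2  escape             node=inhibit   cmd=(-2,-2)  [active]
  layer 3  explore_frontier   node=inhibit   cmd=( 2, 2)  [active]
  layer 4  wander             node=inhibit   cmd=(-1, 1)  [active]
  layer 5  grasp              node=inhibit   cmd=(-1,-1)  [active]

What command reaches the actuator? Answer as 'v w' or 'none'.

none

L0 avoid_obstacle: idle → wire = none
L1 track_target: idle → wire stays none
L2 escape: active, inhibitor → wire = none
L3 explore_frontier: active, inhibitor → wire = none
L4 wander: active, inhibitor → wire = none
L5 grasp: active, inhibitor → wire = none
actuator = none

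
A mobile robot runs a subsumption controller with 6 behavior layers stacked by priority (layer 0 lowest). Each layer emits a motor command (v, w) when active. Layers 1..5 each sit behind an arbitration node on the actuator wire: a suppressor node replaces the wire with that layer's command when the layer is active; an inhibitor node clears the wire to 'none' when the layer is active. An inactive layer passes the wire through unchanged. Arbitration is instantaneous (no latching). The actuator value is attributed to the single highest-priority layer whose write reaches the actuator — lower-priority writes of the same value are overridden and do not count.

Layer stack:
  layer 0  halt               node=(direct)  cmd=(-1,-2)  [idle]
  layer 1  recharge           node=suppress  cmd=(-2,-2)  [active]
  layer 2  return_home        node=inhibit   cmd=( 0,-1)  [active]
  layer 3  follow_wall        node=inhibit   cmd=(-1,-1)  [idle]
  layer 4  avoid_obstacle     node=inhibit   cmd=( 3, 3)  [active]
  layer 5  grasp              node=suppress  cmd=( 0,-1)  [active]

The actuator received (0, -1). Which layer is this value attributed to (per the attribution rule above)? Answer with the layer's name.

[0] halt off; wire := none
[1] recharge on (suppress); wire := (-2, -2)
[2] return_home on (inhibit); wire := none
[3] follow_wall off; pass none
[4] avoid_obstacle on (inhibit); wire := none
[5] grasp on (suppress); wire := (0, -1)
output (0, -1)
last writer: layer 5 = grasp

grasp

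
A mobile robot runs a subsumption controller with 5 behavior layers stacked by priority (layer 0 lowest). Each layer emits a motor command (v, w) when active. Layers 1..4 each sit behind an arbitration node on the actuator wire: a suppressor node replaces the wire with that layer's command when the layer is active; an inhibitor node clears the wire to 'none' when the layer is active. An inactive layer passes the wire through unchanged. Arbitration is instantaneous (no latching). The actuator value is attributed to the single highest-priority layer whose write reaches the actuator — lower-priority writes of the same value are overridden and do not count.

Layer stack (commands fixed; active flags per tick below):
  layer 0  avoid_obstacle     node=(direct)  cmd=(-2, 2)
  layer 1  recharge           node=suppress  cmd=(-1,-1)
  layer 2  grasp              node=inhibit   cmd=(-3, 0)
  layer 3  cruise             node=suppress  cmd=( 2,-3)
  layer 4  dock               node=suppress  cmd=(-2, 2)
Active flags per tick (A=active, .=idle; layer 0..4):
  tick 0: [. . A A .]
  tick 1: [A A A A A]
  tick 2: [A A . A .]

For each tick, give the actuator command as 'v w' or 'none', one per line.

tick 0:
  layer 0 (avoid_obstacle) idle — none
  layer 1 (recharge) idle — unchanged: none
  layer 2 (grasp) active — inhibits: none
  layer 3 (cruise) active — suppresses: (2, -3)
  layer 4 (dock) idle — unchanged: (2, -3)
  → actuator (2, -3)
tick 1:
  layer 0 (avoid_obstacle) active — direct: (-2, 2)
  layer 1 (recharge) active — suppresses: (-1, -1)
  layer 2 (grasp) active — inhibits: none
  layer 3 (cruise) active — suppresses: (2, -3)
  layer 4 (dock) active — suppresses: (-2, 2)
  → actuator (-2, 2)
tick 2:
  layer 0 (avoid_obstacle) active — direct: (-2, 2)
  layer 1 (recharge) active — suppresses: (-1, -1)
  layer 2 (grasp) idle — unchanged: (-1, -1)
  layer 3 (cruise) active — suppresses: (2, -3)
  layer 4 (dock) idle — unchanged: (2, -3)
  → actuator (2, -3)

2 -3
-2 2
2 -3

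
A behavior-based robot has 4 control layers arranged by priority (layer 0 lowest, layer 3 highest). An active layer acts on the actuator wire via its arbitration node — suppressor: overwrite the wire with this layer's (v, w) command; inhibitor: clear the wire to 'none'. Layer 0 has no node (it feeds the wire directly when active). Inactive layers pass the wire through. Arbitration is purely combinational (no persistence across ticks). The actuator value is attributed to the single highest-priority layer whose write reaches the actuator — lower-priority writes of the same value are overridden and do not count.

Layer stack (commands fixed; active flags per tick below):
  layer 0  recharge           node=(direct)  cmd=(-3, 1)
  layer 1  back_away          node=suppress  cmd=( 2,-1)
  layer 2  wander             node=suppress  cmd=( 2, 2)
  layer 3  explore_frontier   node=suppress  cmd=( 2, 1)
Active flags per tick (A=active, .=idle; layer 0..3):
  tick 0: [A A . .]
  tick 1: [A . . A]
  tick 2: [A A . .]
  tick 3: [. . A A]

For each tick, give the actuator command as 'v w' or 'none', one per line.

tick 0:
  layer 0 (recharge) active — direct: (-3, 1)
  layer 1 (back_away) active — suppresses: (2, -1)
  layer 2 (wander) idle — unchanged: (2, -1)
  layer 3 (explore_frontier) idle — unchanged: (2, -1)
  → actuator (2, -1)
tick 1:
  layer 0 (recharge) active — direct: (-3, 1)
  layer 1 (back_away) idle — unchanged: (-3, 1)
  layer 2 (wander) idle — unchanged: (-3, 1)
  layer 3 (explore_frontier) active — suppresses: (2, 1)
  → actuator (2, 1)
tick 2:
  layer 0 (recharge) active — direct: (-3, 1)
  layer 1 (back_away) active — suppresses: (2, -1)
  layer 2 (wander) idle — unchanged: (2, -1)
  layer 3 (explore_frontier) idle — unchanged: (2, -1)
  → actuator (2, -1)
tick 3:
  layer 0 (recharge) idle — none
  layer 1 (back_away) idle — unchanged: none
  layer 2 (wander) active — suppresses: (2, 2)
  layer 3 (explore_frontier) active — suppresses: (2, 1)
  → actuator (2, 1)

2 -1
2 1
2 -1
2 1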